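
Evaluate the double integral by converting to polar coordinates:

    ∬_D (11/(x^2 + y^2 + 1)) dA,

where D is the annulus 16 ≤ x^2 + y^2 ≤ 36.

The region D is 4 ≤ r ≤ 6, 0 ≤ θ ≤ 2π in polar coordinates, where x = r cos(θ), y = r sin(θ), and dA = r dr dθ.

Under the substitution, the integrand becomes 11/(r^2 + 1), so

    ∬_D (11/(x^2 + y^2 + 1)) dA = ∫_{0}^{2π} ∫_{4}^{6} (11/(r^2 + 1)) · r dr dθ.

Inner integral (in r): ∫_{4}^{6} (11/(r^2 + 1)) · r dr = log(69343957sqrt(629)/24137569).

Outer integral (in θ): ∫_{0}^{2π} (log(69343957sqrt(629)/24137569)) dθ = log((69343957sqrt(629)/24137569)^(2π)).

Therefore ∬_D (11/(x^2 + y^2 + 1)) dA = log((69343957sqrt(629)/24137569)^(2π)).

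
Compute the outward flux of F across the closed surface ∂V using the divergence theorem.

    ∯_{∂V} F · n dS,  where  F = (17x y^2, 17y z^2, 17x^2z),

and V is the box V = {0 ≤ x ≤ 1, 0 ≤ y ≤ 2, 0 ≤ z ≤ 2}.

By the divergence theorem,

    ∯_{∂V} F · n dS = ∭_V (∇ · F) dV.

Compute the divergence:
    ∇ · F = ∂F_x/∂x + ∂F_y/∂y + ∂F_z/∂z = 17y^2 + 17z^2 + 17x^2 = 17x^2 + 17y^2 + 17z^2.

V is a rectangular box, so dV = dx dy dz with 0 ≤ x ≤ 1, 0 ≤ y ≤ 2, 0 ≤ z ≤ 2.

Integrate (17x^2 + 17y^2 + 17z^2) over V as an iterated integral:

    ∭_V (∇·F) dV = ∫_0^{1} ∫_0^{2} ∫_0^{2} (17x^2 + 17y^2 + 17z^2) dz dy dx.

Inner (z from 0 to 2): 34x^2 + 34y^2 + 136/3.
Middle (y from 0 to 2): 68x^2 + 544/3.
Outer (x from 0 to 1): 204.

Therefore ∯_{∂V} F · n dS = 204.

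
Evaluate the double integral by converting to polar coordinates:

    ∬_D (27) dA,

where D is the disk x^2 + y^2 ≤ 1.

The region D is 0 ≤ r ≤ 1, 0 ≤ θ ≤ 2π in polar coordinates, where x = r cos(θ), y = r sin(θ), and dA = r dr dθ.

Under the substitution, the integrand becomes 27, so

    ∬_D (27) dA = ∫_{0}^{2π} ∫_{0}^{1} (27) · r dr dθ.

Inner integral (in r): ∫_{0}^{1} (27) · r dr = 27/2.

Outer integral (in θ): ∫_{0}^{2π} (27/2) dθ = 27π.

Therefore ∬_D (27) dA = 27π.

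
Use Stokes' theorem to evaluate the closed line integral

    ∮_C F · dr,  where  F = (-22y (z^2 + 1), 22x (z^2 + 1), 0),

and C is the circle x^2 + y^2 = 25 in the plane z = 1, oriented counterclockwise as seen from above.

Let S be the flat disk x^2 + y^2 ≤ 25 in the plane z = 1, with upward unit normal n̂ = ẑ. By Stokes' theorem,

    ∮_C F · dr = ∬_S (∇ × F) · n̂ dS = ∬_D (curl F)_z dA,

where D is the disk x^2 + y^2 ≤ 25.

Compute the curl of F = (-22y (z^2 + 1), 22x (z^2 + 1), 0):
    (∇ × F)_x = ∂F_z/∂y - ∂F_y/∂z = -44x z,
    (∇ × F)_y = ∂F_x/∂z - ∂F_z/∂x = -44y z,
    (∇ × F)_z = ∂F_y/∂x - ∂F_x/∂y = 44z^2 + 44.

On z = 1, (curl F)_z = 88.

Convert to polar (x = r cos θ, y = r sin θ, dA = r dr dθ); the integrand becomes 88, so

    ∬_D (curl F)_z dA = ∫_0^{2π} ∫_0^{5} (88) · r dr dθ.

Inner (r from 0 to 5): 1100.
Outer (θ from 0 to 2π): 2200π.

Therefore ∮_C F · dr = 2200π.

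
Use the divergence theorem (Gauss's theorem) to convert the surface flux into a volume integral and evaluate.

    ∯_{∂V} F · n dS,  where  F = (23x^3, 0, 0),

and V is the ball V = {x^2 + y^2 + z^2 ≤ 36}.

By the divergence theorem,

    ∯_{∂V} F · n dS = ∭_V (∇ · F) dV.

Compute the divergence:
    ∇ · F = ∂F_x/∂x + ∂F_y/∂y + ∂F_z/∂z = 69x^2 + 0 + 0 = 69x^2.

In spherical coordinates, x = ρ sin(φ) cos(θ), y = ρ sin(φ) sin(θ), z = ρ cos(φ), dV = ρ^2 sin(φ) dρ dφ dθ, with 0 ≤ ρ ≤ 6, 0 ≤ φ ≤ π, 0 ≤ θ ≤ 2π.

The integrand, after substitution and multiplying by the volume element, becomes (69ρ^2sin(φ)^2cos(θ)^2) · ρ^2 sin(φ), so

    ∭_V (∇·F) dV = ∫_0^{2π} ∫_0^{π} ∫_0^{6} (69ρ^2sin(φ)^2cos(θ)^2) · ρ^2 sin(φ) dρ dφ dθ.

Inner (ρ from 0 to 6): 536544sin(φ)^3cos(θ)^2/5.
Middle (φ from 0 to π): 715392cos(θ)^2/5.
Outer (θ from 0 to 2π): 715392π/5.

Therefore ∯_{∂V} F · n dS = 715392π/5.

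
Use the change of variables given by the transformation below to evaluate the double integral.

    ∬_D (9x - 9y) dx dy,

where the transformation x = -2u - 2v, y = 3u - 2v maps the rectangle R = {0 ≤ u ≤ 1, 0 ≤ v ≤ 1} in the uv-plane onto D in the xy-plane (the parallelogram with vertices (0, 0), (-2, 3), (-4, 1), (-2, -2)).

Compute the Jacobian determinant of (x, y) with respect to (u, v):

    ∂(x,y)/∂(u,v) = | -2  -2 | = (-2)(-2) - (-2)(3) = 10.
                   | 3  -2 |

Its absolute value is |J| = 10 (the area scaling factor).

Substituting x = -2u - 2v, y = 3u - 2v into the integrand,

    9x - 9y → -45u,

so the integral becomes

    ∬_R (-45u) · |J| du dv = ∫_0^1 ∫_0^1 (-450u) dv du.

Inner (v): -450u.
Outer (u): -225.

Therefore ∬_D (9x - 9y) dx dy = -225.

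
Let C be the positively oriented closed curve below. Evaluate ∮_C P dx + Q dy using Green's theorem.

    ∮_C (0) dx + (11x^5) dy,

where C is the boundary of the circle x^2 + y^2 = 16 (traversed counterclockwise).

Green's theorem converts the closed line integral into a double integral over the enclosed region D:

    ∮_C P dx + Q dy = ∬_D (∂Q/∂x - ∂P/∂y) dA.

Here P = 0, Q = 11x^5, so

    ∂Q/∂x = 55x^4,    ∂P/∂y = 0,
    ∂Q/∂x - ∂P/∂y = 55x^4.

D is the region x^2 + y^2 ≤ 16. Evaluating the double integral:

In polar coordinates (x = r cos θ, y = r sin θ, dA = r dr dθ) the integrand becomes 55r^4cos(θ)^4, so

    ∬_D (55x^4) dA = ∫_0^{2π} ∫_0^{4} (55r^4cos(θ)^4) · r dr dθ.

Inner (r from 0 to 4): 112640cos(θ)^4/3.
Outer (θ from 0 to 2π): 28160π.

Therefore ∮_C P dx + Q dy = 28160π.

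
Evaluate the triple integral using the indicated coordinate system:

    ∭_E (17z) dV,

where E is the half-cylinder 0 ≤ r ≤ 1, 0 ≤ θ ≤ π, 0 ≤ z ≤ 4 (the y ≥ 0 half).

In cylindrical coordinates, x = r cos(θ), y = r sin(θ), z = z, and dV = r dr dθ dz.

The integrand becomes 17z, so

    ∭_E (17z) dV = ∫_{0}^{π} ∫_{0}^{1} ∫_{0}^{4} (17z) · r dz dr dθ.

Inner (z): 136r.
Middle (r from 0 to 1): 68.
Outer (θ): 68π.

Therefore the triple integral equals 68π.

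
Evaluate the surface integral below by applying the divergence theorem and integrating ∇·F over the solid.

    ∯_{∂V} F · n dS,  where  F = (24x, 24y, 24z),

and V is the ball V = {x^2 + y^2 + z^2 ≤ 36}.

By the divergence theorem,

    ∯_{∂V} F · n dS = ∭_V (∇ · F) dV.

Compute the divergence:
    ∇ · F = ∂F_x/∂x + ∂F_y/∂y + ∂F_z/∂z = 24 + 24 + 24 = 72.

In spherical coordinates, x = ρ sin(φ) cos(θ), y = ρ sin(φ) sin(θ), z = ρ cos(φ), dV = ρ^2 sin(φ) dρ dφ dθ, with 0 ≤ ρ ≤ 6, 0 ≤ φ ≤ π, 0 ≤ θ ≤ 2π.

The integrand, after substitution and multiplying by the volume element, becomes (72) · ρ^2 sin(φ), so

    ∭_V (∇·F) dV = ∫_0^{2π} ∫_0^{π} ∫_0^{6} (72) · ρ^2 sin(φ) dρ dφ dθ.

Inner (ρ from 0 to 6): 5184sin(φ).
Middle (φ from 0 to π): 10368.
Outer (θ from 0 to 2π): 20736π.

Therefore ∯_{∂V} F · n dS = 20736π.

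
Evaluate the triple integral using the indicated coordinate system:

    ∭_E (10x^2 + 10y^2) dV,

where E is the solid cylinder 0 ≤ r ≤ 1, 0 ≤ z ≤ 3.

In cylindrical coordinates, x = r cos(θ), y = r sin(θ), z = z, and dV = r dr dθ dz.

The integrand becomes 10r^2, so

    ∭_E (10x^2 + 10y^2) dV = ∫_{0}^{2π} ∫_{0}^{1} ∫_{0}^{3} (10r^2) · r dz dr dθ.

Inner (z): 30r^3.
Middle (r from 0 to 1): 15/2.
Outer (θ): 15π.

Therefore the triple integral equals 15π.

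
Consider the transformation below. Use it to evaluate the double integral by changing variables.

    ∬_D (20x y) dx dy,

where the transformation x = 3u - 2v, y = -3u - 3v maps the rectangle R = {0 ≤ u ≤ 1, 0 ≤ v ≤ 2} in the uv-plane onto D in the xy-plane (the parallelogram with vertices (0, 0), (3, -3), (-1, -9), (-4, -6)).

Compute the Jacobian determinant of (x, y) with respect to (u, v):

    ∂(x,y)/∂(u,v) = | 3  -2 | = (3)(-3) - (-2)(-3) = -15.
                   | -3  -3 |

Its absolute value is |J| = 15 (the area scaling factor).

Substituting x = 3u - 2v, y = -3u - 3v into the integrand,

    20x y → -180u^2 - 60u v + 120v^2,

so the integral becomes

    ∬_R (-180u^2 - 60u v + 120v^2) · |J| du dv = ∫_0^1 ∫_0^2 (-2700u^2 - 900u v + 1800v^2) dv du.

Inner (v): -5400u^2 - 1800u + 4800.
Outer (u): 2100.

Therefore ∬_D (20x y) dx dy = 2100.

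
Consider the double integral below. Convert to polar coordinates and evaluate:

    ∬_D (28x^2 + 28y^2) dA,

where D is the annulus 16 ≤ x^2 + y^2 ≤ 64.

The region D is 4 ≤ r ≤ 8, 0 ≤ θ ≤ 2π in polar coordinates, where x = r cos(θ), y = r sin(θ), and dA = r dr dθ.

Under the substitution, the integrand becomes 28r^2, so

    ∬_D (28x^2 + 28y^2) dA = ∫_{0}^{2π} ∫_{4}^{8} (28r^2) · r dr dθ.

Inner integral (in r): ∫_{4}^{8} (28r^2) · r dr = 26880.

Outer integral (in θ): ∫_{0}^{2π} (26880) dθ = 53760π.

Therefore ∬_D (28x^2 + 28y^2) dA = 53760π.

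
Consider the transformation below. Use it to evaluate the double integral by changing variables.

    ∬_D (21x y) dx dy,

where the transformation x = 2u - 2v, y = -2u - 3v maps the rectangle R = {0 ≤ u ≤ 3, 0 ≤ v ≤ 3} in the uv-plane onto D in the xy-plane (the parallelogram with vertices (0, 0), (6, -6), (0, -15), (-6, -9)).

Compute the Jacobian determinant of (x, y) with respect to (u, v):

    ∂(x,y)/∂(u,v) = | 2  -2 | = (2)(-3) - (-2)(-2) = -10.
                   | -2  -3 |

Its absolute value is |J| = 10 (the area scaling factor).

Substituting x = 2u - 2v, y = -2u - 3v into the integrand,

    21x y → -84u^2 - 42u v + 126v^2,

so the integral becomes

    ∬_R (-84u^2 - 42u v + 126v^2) · |J| du dv = ∫_0^3 ∫_0^3 (-840u^2 - 420u v + 1260v^2) dv du.

Inner (v): -2520u^2 - 1890u + 11340.
Outer (u): 2835.

Therefore ∬_D (21x y) dx dy = 2835.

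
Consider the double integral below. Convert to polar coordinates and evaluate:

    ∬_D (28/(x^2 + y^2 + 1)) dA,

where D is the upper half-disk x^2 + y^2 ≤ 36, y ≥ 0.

The region D is 0 ≤ r ≤ 6, 0 ≤ θ ≤ π in polar coordinates, where x = r cos(θ), y = r sin(θ), and dA = r dr dθ.

Under the substitution, the integrand becomes 28/(r^2 + 1), so

    ∬_D (28/(x^2 + y^2 + 1)) dA = ∫_{0}^{π} ∫_{0}^{6} (28/(r^2 + 1)) · r dr dθ.

Inner integral (in r): ∫_{0}^{6} (28/(r^2 + 1)) · r dr = log(9012061295995008299689).

Outer integral (in θ): ∫_{0}^{π} (log(9012061295995008299689)) dθ = log(9012061295995008299689^π).

Therefore ∬_D (28/(x^2 + y^2 + 1)) dA = log(9012061295995008299689^π).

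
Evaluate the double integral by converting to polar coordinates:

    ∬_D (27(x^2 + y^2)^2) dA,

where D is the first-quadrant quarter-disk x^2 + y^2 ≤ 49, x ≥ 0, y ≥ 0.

The region D is 0 ≤ r ≤ 7, 0 ≤ θ ≤ π/2 in polar coordinates, where x = r cos(θ), y = r sin(θ), and dA = r dr dθ.

Under the substitution, the integrand becomes 27r^4, so

    ∬_D (27(x^2 + y^2)^2) dA = ∫_{0}^{π/2} ∫_{0}^{7} (27r^4) · r dr dθ.

Inner integral (in r): ∫_{0}^{7} (27r^4) · r dr = 1058841/2.

Outer integral (in θ): ∫_{0}^{π/2} (1058841/2) dθ = 1058841π/4.

Therefore ∬_D (27(x^2 + y^2)^2) dA = 1058841π/4.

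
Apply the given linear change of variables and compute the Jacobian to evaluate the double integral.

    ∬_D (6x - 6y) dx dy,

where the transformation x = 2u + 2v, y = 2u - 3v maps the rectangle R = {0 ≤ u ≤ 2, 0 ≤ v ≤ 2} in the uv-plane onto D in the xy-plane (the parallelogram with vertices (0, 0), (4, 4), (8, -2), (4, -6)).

Compute the Jacobian determinant of (x, y) with respect to (u, v):

    ∂(x,y)/∂(u,v) = | 2  2 | = (2)(-3) - (2)(2) = -10.
                   | 2  -3 |

Its absolute value is |J| = 10 (the area scaling factor).

Substituting x = 2u + 2v, y = 2u - 3v into the integrand,

    6x - 6y → 30v,

so the integral becomes

    ∬_R (30v) · |J| du dv = ∫_0^2 ∫_0^2 (300v) dv du.

Inner (v): 600.
Outer (u): 1200.

Therefore ∬_D (6x - 6y) dx dy = 1200.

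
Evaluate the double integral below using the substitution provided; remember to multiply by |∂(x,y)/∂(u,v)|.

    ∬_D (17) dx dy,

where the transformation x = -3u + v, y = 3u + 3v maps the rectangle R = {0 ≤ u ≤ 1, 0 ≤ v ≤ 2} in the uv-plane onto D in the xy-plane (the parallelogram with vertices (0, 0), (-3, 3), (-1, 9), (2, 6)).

Compute the Jacobian determinant of (x, y) with respect to (u, v):

    ∂(x,y)/∂(u,v) = | -3  1 | = (-3)(3) - (1)(3) = -12.
                   | 3  3 |

Its absolute value is |J| = 12 (the area scaling factor).

Substituting x = -3u + v, y = 3u + 3v into the integrand,

    17 → 17,

so the integral becomes

    ∬_R (17) · |J| du dv = ∫_0^1 ∫_0^2 (204) dv du.

Inner (v): 408.
Outer (u): 408.

Therefore ∬_D (17) dx dy = 408.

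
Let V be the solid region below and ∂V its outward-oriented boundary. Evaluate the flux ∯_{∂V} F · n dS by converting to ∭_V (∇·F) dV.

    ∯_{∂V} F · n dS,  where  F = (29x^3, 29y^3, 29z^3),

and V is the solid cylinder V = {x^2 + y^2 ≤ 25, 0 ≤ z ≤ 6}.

By the divergence theorem,

    ∯_{∂V} F · n dS = ∭_V (∇ · F) dV.

Compute the divergence:
    ∇ · F = ∂F_x/∂x + ∂F_y/∂y + ∂F_z/∂z = 87x^2 + 87y^2 + 87z^2.

In cylindrical coordinates, x = r cos(θ), y = r sin(θ), z = z, dV = r dr dθ dz, with 0 ≤ r ≤ 5, 0 ≤ θ ≤ 2π, 0 ≤ z ≤ 6.

The integrand, after substitution and multiplying by the volume element, becomes (87r^2 + 87z^2) · r, so

    ∭_V (∇·F) dV = ∫_0^{2π} ∫_0^{5} ∫_0^{6} (87r^2 + 87z^2) · r dz dr dθ.

Inner (z from 0 to 6): 522r (r^2 + 12).
Middle (r from 0 to 5): 319725/2.
Outer (θ from 0 to 2π): 319725π.

Therefore ∯_{∂V} F · n dS = 319725π.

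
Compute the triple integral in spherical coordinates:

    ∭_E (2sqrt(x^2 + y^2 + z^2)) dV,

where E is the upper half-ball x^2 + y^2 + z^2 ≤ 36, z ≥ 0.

In spherical coordinates, x = ρ sin(φ) cos(θ), y = ρ sin(φ) sin(θ), z = ρ cos(φ), and dV = ρ^2 sin(φ) dρ dφ dθ.

The integrand becomes 2ρ, so

    ∭_E (2sqrt(x^2 + y^2 + z^2)) dV = ∫_{0}^{2π} ∫_{0}^{π/2} ∫_{0}^{6} (2ρ) · ρ^2 sin(φ) dρ dφ dθ.

Inner (ρ): 648sin(φ).
Middle (φ): 648.
Outer (θ): 1296π.

Therefore the triple integral equals 1296π.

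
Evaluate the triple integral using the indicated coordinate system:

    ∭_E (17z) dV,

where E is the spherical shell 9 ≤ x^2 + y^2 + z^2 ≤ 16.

In spherical coordinates, x = ρ sin(φ) cos(θ), y = ρ sin(φ) sin(θ), z = ρ cos(φ), and dV = ρ^2 sin(φ) dρ dφ dθ.

The integrand becomes 17ρ cos(φ), so

    ∭_E (17z) dV = ∫_{0}^{2π} ∫_{0}^{π} ∫_{3}^{4} (17ρ cos(φ)) · ρ^2 sin(φ) dρ dφ dθ.

Inner (ρ): 2975sin(2φ)/8.
Middle (φ): 0.
Outer (θ): 0.

Therefore the triple integral equals 0.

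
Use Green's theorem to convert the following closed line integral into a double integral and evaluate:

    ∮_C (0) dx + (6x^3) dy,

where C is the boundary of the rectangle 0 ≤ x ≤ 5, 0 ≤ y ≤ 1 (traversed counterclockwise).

Green's theorem converts the closed line integral into a double integral over the enclosed region D:

    ∮_C P dx + Q dy = ∬_D (∂Q/∂x - ∂P/∂y) dA.

Here P = 0, Q = 6x^3, so

    ∂Q/∂x = 18x^2,    ∂P/∂y = 0,
    ∂Q/∂x - ∂P/∂y = 18x^2.

D is the region 0 ≤ x ≤ 5, 0 ≤ y ≤ 1. Evaluating the double integral:

    ∬_D (18x^2) dA = ∫_0^{5} ∫_0^{1} (18x^2) dy dx.

Inner (y from 0 to 1): 18x^2.
Outer (x from 0 to 5): 750.

Therefore ∮_C P dx + Q dy = 750.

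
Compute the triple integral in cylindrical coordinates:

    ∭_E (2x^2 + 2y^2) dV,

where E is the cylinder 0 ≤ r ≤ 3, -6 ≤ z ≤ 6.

In cylindrical coordinates, x = r cos(θ), y = r sin(θ), z = z, and dV = r dr dθ dz.

The integrand becomes 2r^2, so

    ∭_E (2x^2 + 2y^2) dV = ∫_{0}^{2π} ∫_{0}^{3} ∫_{-6}^{6} (2r^2) · r dz dr dθ.

Inner (z): 24r^3.
Middle (r from 0 to 3): 486.
Outer (θ): 972π.

Therefore the triple integral equals 972π.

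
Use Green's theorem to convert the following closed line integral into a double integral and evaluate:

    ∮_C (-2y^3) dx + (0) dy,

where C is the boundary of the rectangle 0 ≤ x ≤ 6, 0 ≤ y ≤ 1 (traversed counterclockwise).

Green's theorem converts the closed line integral into a double integral over the enclosed region D:

    ∮_C P dx + Q dy = ∬_D (∂Q/∂x - ∂P/∂y) dA.

Here P = -2y^3, Q = 0, so

    ∂Q/∂x = 0,    ∂P/∂y = -6y^2,
    ∂Q/∂x - ∂P/∂y = 6y^2.

D is the region 0 ≤ x ≤ 6, 0 ≤ y ≤ 1. Evaluating the double integral:

    ∬_D (6y^2) dA = ∫_0^{6} ∫_0^{1} (6y^2) dy dx.

Inner (y from 0 to 1): 2.
Outer (x from 0 to 6): 12.

Therefore ∮_C P dx + Q dy = 12.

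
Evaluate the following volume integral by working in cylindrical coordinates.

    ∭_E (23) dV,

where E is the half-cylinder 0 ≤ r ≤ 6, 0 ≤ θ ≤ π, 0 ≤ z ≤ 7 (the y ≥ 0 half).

In cylindrical coordinates, x = r cos(θ), y = r sin(θ), z = z, and dV = r dr dθ dz.

The integrand becomes 23, so

    ∭_E (23) dV = ∫_{0}^{π} ∫_{0}^{6} ∫_{0}^{7} (23) · r dz dr dθ.

Inner (z): 161r.
Middle (r from 0 to 6): 2898.
Outer (θ): 2898π.

Therefore the triple integral equals 2898π.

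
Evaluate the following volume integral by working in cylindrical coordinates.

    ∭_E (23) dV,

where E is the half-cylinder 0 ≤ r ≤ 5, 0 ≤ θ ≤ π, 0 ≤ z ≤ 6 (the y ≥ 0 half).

In cylindrical coordinates, x = r cos(θ), y = r sin(θ), z = z, and dV = r dr dθ dz.

The integrand becomes 23, so

    ∭_E (23) dV = ∫_{0}^{π} ∫_{0}^{5} ∫_{0}^{6} (23) · r dz dr dθ.

Inner (z): 138r.
Middle (r from 0 to 5): 1725.
Outer (θ): 1725π.

Therefore the triple integral equals 1725π.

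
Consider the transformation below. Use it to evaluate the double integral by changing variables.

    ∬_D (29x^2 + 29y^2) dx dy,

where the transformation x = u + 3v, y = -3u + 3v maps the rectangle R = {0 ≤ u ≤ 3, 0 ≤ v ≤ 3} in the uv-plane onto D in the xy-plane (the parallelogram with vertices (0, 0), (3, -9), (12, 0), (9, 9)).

Compute the Jacobian determinant of (x, y) with respect to (u, v):

    ∂(x,y)/∂(u,v) = | 1  3 | = (1)(3) - (3)(-3) = 12.
                   | -3  3 |

Its absolute value is |J| = 12 (the area scaling factor).

Substituting x = u + 3v, y = -3u + 3v into the integrand,

    29x^2 + 29y^2 → 290u^2 - 348u v + 522v^2,

so the integral becomes

    ∬_R (290u^2 - 348u v + 522v^2) · |J| du dv = ∫_0^3 ∫_0^3 (3480u^2 - 4176u v + 6264v^2) dv du.

Inner (v): 10440u^2 - 18792u + 56376.
Outer (u): 178524.

Therefore ∬_D (29x^2 + 29y^2) dx dy = 178524.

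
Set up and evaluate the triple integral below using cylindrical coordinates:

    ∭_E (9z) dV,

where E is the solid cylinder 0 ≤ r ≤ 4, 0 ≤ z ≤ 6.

In cylindrical coordinates, x = r cos(θ), y = r sin(θ), z = z, and dV = r dr dθ dz.

The integrand becomes 9z, so

    ∭_E (9z) dV = ∫_{0}^{2π} ∫_{0}^{4} ∫_{0}^{6} (9z) · r dz dr dθ.

Inner (z): 162r.
Middle (r from 0 to 4): 1296.
Outer (θ): 2592π.

Therefore the triple integral equals 2592π.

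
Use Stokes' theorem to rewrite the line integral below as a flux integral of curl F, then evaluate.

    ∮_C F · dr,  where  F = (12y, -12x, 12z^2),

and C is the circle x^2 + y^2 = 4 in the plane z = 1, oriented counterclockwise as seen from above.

Let S be the flat disk x^2 + y^2 ≤ 4 in the plane z = 1, with upward unit normal n̂ = ẑ. By Stokes' theorem,

    ∮_C F · dr = ∬_S (∇ × F) · n̂ dS = ∬_D (curl F)_z dA,

where D is the disk x^2 + y^2 ≤ 4.

Compute the curl of F = (12y, -12x, 12z^2):
    (∇ × F)_x = ∂F_z/∂y - ∂F_y/∂z = 0,
    (∇ × F)_y = ∂F_x/∂z - ∂F_z/∂x = 0,
    (∇ × F)_z = ∂F_y/∂x - ∂F_x/∂y = -24.

On z = 1, (curl F)_z = -24.

Convert to polar (x = r cos θ, y = r sin θ, dA = r dr dθ); the integrand becomes -24, so

    ∬_D (curl F)_z dA = ∫_0^{2π} ∫_0^{2} (-24) · r dr dθ.

Inner (r from 0 to 2): -48.
Outer (θ from 0 to 2π): -96π.

Therefore ∮_C F · dr = -96π.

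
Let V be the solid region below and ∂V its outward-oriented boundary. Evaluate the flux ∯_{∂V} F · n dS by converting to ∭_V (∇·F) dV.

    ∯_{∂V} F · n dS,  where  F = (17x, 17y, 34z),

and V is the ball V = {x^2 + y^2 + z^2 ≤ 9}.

By the divergence theorem,

    ∯_{∂V} F · n dS = ∭_V (∇ · F) dV.

Compute the divergence:
    ∇ · F = ∂F_x/∂x + ∂F_y/∂y + ∂F_z/∂z = 17 + 17 + 34 = 68.

In spherical coordinates, x = ρ sin(φ) cos(θ), y = ρ sin(φ) sin(θ), z = ρ cos(φ), dV = ρ^2 sin(φ) dρ dφ dθ, with 0 ≤ ρ ≤ 3, 0 ≤ φ ≤ π, 0 ≤ θ ≤ 2π.

The integrand, after substitution and multiplying by the volume element, becomes (68) · ρ^2 sin(φ), so

    ∭_V (∇·F) dV = ∫_0^{2π} ∫_0^{π} ∫_0^{3} (68) · ρ^2 sin(φ) dρ dφ dθ.

Inner (ρ from 0 to 3): 612sin(φ).
Middle (φ from 0 to π): 1224.
Outer (θ from 0 to 2π): 2448π.

Therefore ∯_{∂V} F · n dS = 2448π.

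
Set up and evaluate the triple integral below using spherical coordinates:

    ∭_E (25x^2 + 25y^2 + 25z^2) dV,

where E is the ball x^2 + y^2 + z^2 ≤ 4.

In spherical coordinates, x = ρ sin(φ) cos(θ), y = ρ sin(φ) sin(θ), z = ρ cos(φ), and dV = ρ^2 sin(φ) dρ dφ dθ.

The integrand becomes 25ρ^2, so

    ∭_E (25x^2 + 25y^2 + 25z^2) dV = ∫_{0}^{2π} ∫_{0}^{π} ∫_{0}^{2} (25ρ^2) · ρ^2 sin(φ) dρ dφ dθ.

Inner (ρ): 160sin(φ).
Middle (φ): 320.
Outer (θ): 640π.

Therefore the triple integral equals 640π.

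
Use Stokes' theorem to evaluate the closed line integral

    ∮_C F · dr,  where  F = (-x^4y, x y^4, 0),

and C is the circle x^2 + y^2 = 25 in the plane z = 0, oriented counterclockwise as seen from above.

Let S be the flat disk x^2 + y^2 ≤ 25 in the plane z = 0, with upward unit normal n̂ = ẑ. By Stokes' theorem,

    ∮_C F · dr = ∬_S (∇ × F) · n̂ dS = ∬_D (curl F)_z dA,

where D is the disk x^2 + y^2 ≤ 25.

Compute the curl of F = (-x^4y, x y^4, 0):
    (∇ × F)_x = ∂F_z/∂y - ∂F_y/∂z = 0,
    (∇ × F)_y = ∂F_x/∂z - ∂F_z/∂x = 0,
    (∇ × F)_z = ∂F_y/∂x - ∂F_x/∂y = x^4 + y^4.

On z = 0, (curl F)_z = x^4 + y^4.

Convert to polar (x = r cos θ, y = r sin θ, dA = r dr dθ); the integrand becomes r^4(sin(θ)^4 + cos(θ)^4), so

    ∬_D (curl F)_z dA = ∫_0^{2π} ∫_0^{5} (r^4(sin(θ)^4 + cos(θ)^4)) · r dr dθ.

Inner (r from 0 to 5): 15625sin(θ)^4/6 + 15625cos(θ)^4/6.
Outer (θ from 0 to 2π): 15625π/4.

Therefore ∮_C F · dr = 15625π/4.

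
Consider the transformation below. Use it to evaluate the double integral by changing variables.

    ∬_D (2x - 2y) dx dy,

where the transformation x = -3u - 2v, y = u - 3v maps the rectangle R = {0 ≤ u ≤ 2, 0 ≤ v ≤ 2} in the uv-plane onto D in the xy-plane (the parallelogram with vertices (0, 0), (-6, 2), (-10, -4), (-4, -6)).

Compute the Jacobian determinant of (x, y) with respect to (u, v):

    ∂(x,y)/∂(u,v) = | -3  -2 | = (-3)(-3) - (-2)(1) = 11.
                   | 1  -3 |

Its absolute value is |J| = 11 (the area scaling factor).

Substituting x = -3u - 2v, y = u - 3v into the integrand,

    2x - 2y → -8u + 2v,

so the integral becomes

    ∬_R (-8u + 2v) · |J| du dv = ∫_0^2 ∫_0^2 (-88u + 22v) dv du.

Inner (v): 44 - 176u.
Outer (u): -264.

Therefore ∬_D (2x - 2y) dx dy = -264.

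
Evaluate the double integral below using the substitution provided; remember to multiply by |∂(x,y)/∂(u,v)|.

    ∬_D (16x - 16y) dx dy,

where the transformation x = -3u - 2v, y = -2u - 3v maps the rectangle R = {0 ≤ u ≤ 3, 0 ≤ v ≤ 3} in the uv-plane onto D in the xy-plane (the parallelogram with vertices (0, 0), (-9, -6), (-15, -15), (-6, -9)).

Compute the Jacobian determinant of (x, y) with respect to (u, v):

    ∂(x,y)/∂(u,v) = | -3  -2 | = (-3)(-3) - (-2)(-2) = 5.
                   | -2  -3 |

Its absolute value is |J| = 5 (the area scaling factor).

Substituting x = -3u - 2v, y = -2u - 3v into the integrand,

    16x - 16y → -16u + 16v,

so the integral becomes

    ∬_R (-16u + 16v) · |J| du dv = ∫_0^3 ∫_0^3 (-80u + 80v) dv du.

Inner (v): 360 - 240u.
Outer (u): 0.

Therefore ∬_D (16x - 16y) dx dy = 0.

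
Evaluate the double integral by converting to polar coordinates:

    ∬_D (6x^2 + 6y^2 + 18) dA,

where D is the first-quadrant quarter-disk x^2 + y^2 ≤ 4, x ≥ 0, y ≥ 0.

The region D is 0 ≤ r ≤ 2, 0 ≤ θ ≤ π/2 in polar coordinates, where x = r cos(θ), y = r sin(θ), and dA = r dr dθ.

Under the substitution, the integrand becomes 6r^2 + 18, so

    ∬_D (6x^2 + 6y^2 + 18) dA = ∫_{0}^{π/2} ∫_{0}^{2} (6r^2 + 18) · r dr dθ.

Inner integral (in r): ∫_{0}^{2} (6r^2 + 18) · r dr = 60.

Outer integral (in θ): ∫_{0}^{π/2} (60) dθ = 30π.

Therefore ∬_D (6x^2 + 6y^2 + 18) dA = 30π.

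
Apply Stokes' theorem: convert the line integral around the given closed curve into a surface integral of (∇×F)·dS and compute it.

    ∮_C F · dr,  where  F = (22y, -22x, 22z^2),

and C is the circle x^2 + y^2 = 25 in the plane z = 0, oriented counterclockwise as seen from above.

Let S be the flat disk x^2 + y^2 ≤ 25 in the plane z = 0, with upward unit normal n̂ = ẑ. By Stokes' theorem,

    ∮_C F · dr = ∬_S (∇ × F) · n̂ dS = ∬_D (curl F)_z dA,

where D is the disk x^2 + y^2 ≤ 25.

Compute the curl of F = (22y, -22x, 22z^2):
    (∇ × F)_x = ∂F_z/∂y - ∂F_y/∂z = 0,
    (∇ × F)_y = ∂F_x/∂z - ∂F_z/∂x = 0,
    (∇ × F)_z = ∂F_y/∂x - ∂F_x/∂y = -44.

On z = 0, (curl F)_z = -44.

Convert to polar (x = r cos θ, y = r sin θ, dA = r dr dθ); the integrand becomes -44, so

    ∬_D (curl F)_z dA = ∫_0^{2π} ∫_0^{5} (-44) · r dr dθ.

Inner (r from 0 to 5): -550.
Outer (θ from 0 to 2π): -1100π.

Therefore ∮_C F · dr = -1100π.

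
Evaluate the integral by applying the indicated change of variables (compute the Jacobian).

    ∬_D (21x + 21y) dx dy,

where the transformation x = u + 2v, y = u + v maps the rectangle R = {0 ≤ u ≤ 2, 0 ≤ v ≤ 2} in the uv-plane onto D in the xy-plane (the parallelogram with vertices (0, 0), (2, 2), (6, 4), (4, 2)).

Compute the Jacobian determinant of (x, y) with respect to (u, v):

    ∂(x,y)/∂(u,v) = | 1  2 | = (1)(1) - (2)(1) = -1.
                   | 1  1 |

Its absolute value is |J| = 1 (the area scaling factor).

Substituting x = u + 2v, y = u + v into the integrand,

    21x + 21y → 42u + 63v,

so the integral becomes

    ∬_R (42u + 63v) · |J| du dv = ∫_0^2 ∫_0^2 (42u + 63v) dv du.

Inner (v): 84u + 126.
Outer (u): 420.

Therefore ∬_D (21x + 21y) dx dy = 420.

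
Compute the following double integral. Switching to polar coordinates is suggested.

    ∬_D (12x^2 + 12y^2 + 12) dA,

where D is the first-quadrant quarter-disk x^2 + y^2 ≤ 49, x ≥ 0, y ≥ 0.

The region D is 0 ≤ r ≤ 7, 0 ≤ θ ≤ π/2 in polar coordinates, where x = r cos(θ), y = r sin(θ), and dA = r dr dθ.

Under the substitution, the integrand becomes 12r^2 + 12, so

    ∬_D (12x^2 + 12y^2 + 12) dA = ∫_{0}^{π/2} ∫_{0}^{7} (12r^2 + 12) · r dr dθ.

Inner integral (in r): ∫_{0}^{7} (12r^2 + 12) · r dr = 7497.

Outer integral (in θ): ∫_{0}^{π/2} (7497) dθ = 7497π/2.

Therefore ∬_D (12x^2 + 12y^2 + 12) dA = 7497π/2.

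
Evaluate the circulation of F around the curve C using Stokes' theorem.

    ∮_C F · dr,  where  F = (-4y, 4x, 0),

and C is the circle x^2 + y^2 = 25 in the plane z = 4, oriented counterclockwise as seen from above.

Let S be the flat disk x^2 + y^2 ≤ 25 in the plane z = 4, with upward unit normal n̂ = ẑ. By Stokes' theorem,

    ∮_C F · dr = ∬_S (∇ × F) · n̂ dS = ∬_D (curl F)_z dA,

where D is the disk x^2 + y^2 ≤ 25.

Compute the curl of F = (-4y, 4x, 0):
    (∇ × F)_x = ∂F_z/∂y - ∂F_y/∂z = 0,
    (∇ × F)_y = ∂F_x/∂z - ∂F_z/∂x = 0,
    (∇ × F)_z = ∂F_y/∂x - ∂F_x/∂y = 8.

On z = 4, (curl F)_z = 8.

Convert to polar (x = r cos θ, y = r sin θ, dA = r dr dθ); the integrand becomes 8, so

    ∬_D (curl F)_z dA = ∫_0^{2π} ∫_0^{5} (8) · r dr dθ.

Inner (r from 0 to 5): 100.
Outer (θ from 0 to 2π): 200π.

Therefore ∮_C F · dr = 200π.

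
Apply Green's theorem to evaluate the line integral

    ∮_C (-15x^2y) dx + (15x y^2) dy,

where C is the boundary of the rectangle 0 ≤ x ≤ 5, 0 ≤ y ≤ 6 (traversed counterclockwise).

Green's theorem converts the closed line integral into a double integral over the enclosed region D:

    ∮_C P dx + Q dy = ∬_D (∂Q/∂x - ∂P/∂y) dA.

Here P = -15x^2y, Q = 15x y^2, so

    ∂Q/∂x = 15y^2,    ∂P/∂y = -15x^2,
    ∂Q/∂x - ∂P/∂y = 15x^2 + 15y^2.

D is the region 0 ≤ x ≤ 5, 0 ≤ y ≤ 6. Evaluating the double integral:

    ∬_D (15x^2 + 15y^2) dA = ∫_0^{5} ∫_0^{6} (15x^2 + 15y^2) dy dx.

Inner (y from 0 to 6): 90x^2 + 1080.
Outer (x from 0 to 5): 9150.

Therefore ∮_C P dx + Q dy = 9150.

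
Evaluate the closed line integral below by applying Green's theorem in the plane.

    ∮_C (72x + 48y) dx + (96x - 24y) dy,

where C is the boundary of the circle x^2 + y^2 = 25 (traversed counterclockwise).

Green's theorem converts the closed line integral into a double integral over the enclosed region D:

    ∮_C P dx + Q dy = ∬_D (∂Q/∂x - ∂P/∂y) dA.

Here P = 72x + 48y, Q = 96x - 24y, so

    ∂Q/∂x = 96,    ∂P/∂y = 48,
    ∂Q/∂x - ∂P/∂y = 48.

D is the region x^2 + y^2 ≤ 25. Evaluating the double integral:

In polar coordinates (x = r cos θ, y = r sin θ, dA = r dr dθ) the integrand becomes 48, so

    ∬_D (48) dA = ∫_0^{2π} ∫_0^{5} (48) · r dr dθ.

Inner (r from 0 to 5): 600.
Outer (θ from 0 to 2π): 1200π.

Therefore ∮_C P dx + Q dy = 1200π.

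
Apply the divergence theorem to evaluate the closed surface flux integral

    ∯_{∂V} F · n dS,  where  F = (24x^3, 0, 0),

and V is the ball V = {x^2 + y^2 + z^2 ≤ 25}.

By the divergence theorem,

    ∯_{∂V} F · n dS = ∭_V (∇ · F) dV.

Compute the divergence:
    ∇ · F = ∂F_x/∂x + ∂F_y/∂y + ∂F_z/∂z = 72x^2 + 0 + 0 = 72x^2.

In spherical coordinates, x = ρ sin(φ) cos(θ), y = ρ sin(φ) sin(θ), z = ρ cos(φ), dV = ρ^2 sin(φ) dρ dφ dθ, with 0 ≤ ρ ≤ 5, 0 ≤ φ ≤ π, 0 ≤ θ ≤ 2π.

The integrand, after substitution and multiplying by the volume element, becomes (72ρ^2sin(φ)^2cos(θ)^2) · ρ^2 sin(φ), so

    ∭_V (∇·F) dV = ∫_0^{2π} ∫_0^{π} ∫_0^{5} (72ρ^2sin(φ)^2cos(θ)^2) · ρ^2 sin(φ) dρ dφ dθ.

Inner (ρ from 0 to 5): 45000sin(φ)^3cos(θ)^2.
Middle (φ from 0 to π): 60000cos(θ)^2.
Outer (θ from 0 to 2π): 60000π.

Therefore ∯_{∂V} F · n dS = 60000π.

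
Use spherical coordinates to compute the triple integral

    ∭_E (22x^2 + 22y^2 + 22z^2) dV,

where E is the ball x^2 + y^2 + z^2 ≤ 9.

In spherical coordinates, x = ρ sin(φ) cos(θ), y = ρ sin(φ) sin(θ), z = ρ cos(φ), and dV = ρ^2 sin(φ) dρ dφ dθ.

The integrand becomes 22ρ^2, so

    ∭_E (22x^2 + 22y^2 + 22z^2) dV = ∫_{0}^{2π} ∫_{0}^{π} ∫_{0}^{3} (22ρ^2) · ρ^2 sin(φ) dρ dφ dθ.

Inner (ρ): 5346sin(φ)/5.
Middle (φ): 10692/5.
Outer (θ): 21384π/5.

Therefore the triple integral equals 21384π/5.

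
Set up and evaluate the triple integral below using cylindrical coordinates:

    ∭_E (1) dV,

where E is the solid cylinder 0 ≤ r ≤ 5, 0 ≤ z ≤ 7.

In cylindrical coordinates, x = r cos(θ), y = r sin(θ), z = z, and dV = r dr dθ dz.

The integrand becomes 1, so

    ∭_E (1) dV = ∫_{0}^{2π} ∫_{0}^{5} ∫_{0}^{7} (1) · r dz dr dθ.

Inner (z): 7r.
Middle (r from 0 to 5): 175/2.
Outer (θ): 175π.

Therefore the triple integral equals 175π.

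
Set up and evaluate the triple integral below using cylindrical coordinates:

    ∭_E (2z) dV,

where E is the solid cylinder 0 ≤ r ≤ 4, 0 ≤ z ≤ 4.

In cylindrical coordinates, x = r cos(θ), y = r sin(θ), z = z, and dV = r dr dθ dz.

The integrand becomes 2z, so

    ∭_E (2z) dV = ∫_{0}^{2π} ∫_{0}^{4} ∫_{0}^{4} (2z) · r dz dr dθ.

Inner (z): 16r.
Middle (r from 0 to 4): 128.
Outer (θ): 256π.

Therefore the triple integral equals 256π.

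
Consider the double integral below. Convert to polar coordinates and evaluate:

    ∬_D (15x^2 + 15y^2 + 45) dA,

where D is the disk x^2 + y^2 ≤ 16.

The region D is 0 ≤ r ≤ 4, 0 ≤ θ ≤ 2π in polar coordinates, where x = r cos(θ), y = r sin(θ), and dA = r dr dθ.

Under the substitution, the integrand becomes 15r^2 + 45, so

    ∬_D (15x^2 + 15y^2 + 45) dA = ∫_{0}^{2π} ∫_{0}^{4} (15r^2 + 45) · r dr dθ.

Inner integral (in r): ∫_{0}^{4} (15r^2 + 45) · r dr = 1320.

Outer integral (in θ): ∫_{0}^{2π} (1320) dθ = 2640π.

Therefore ∬_D (15x^2 + 15y^2 + 45) dA = 2640π.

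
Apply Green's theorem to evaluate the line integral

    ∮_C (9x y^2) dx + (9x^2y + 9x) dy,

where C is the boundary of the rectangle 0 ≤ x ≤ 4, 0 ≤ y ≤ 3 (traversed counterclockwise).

Green's theorem converts the closed line integral into a double integral over the enclosed region D:

    ∮_C P dx + Q dy = ∬_D (∂Q/∂x - ∂P/∂y) dA.

Here P = 9x y^2, Q = 9x^2y + 9x, so

    ∂Q/∂x = 18x y + 9,    ∂P/∂y = 18x y,
    ∂Q/∂x - ∂P/∂y = 9.

D is the region 0 ≤ x ≤ 4, 0 ≤ y ≤ 3. Evaluating the double integral:

    ∬_D (9) dA = ∫_0^{4} ∫_0^{3} (9) dy dx.

Inner (y from 0 to 3): 27.
Outer (x from 0 to 4): 108.

Therefore ∮_C P dx + Q dy = 108.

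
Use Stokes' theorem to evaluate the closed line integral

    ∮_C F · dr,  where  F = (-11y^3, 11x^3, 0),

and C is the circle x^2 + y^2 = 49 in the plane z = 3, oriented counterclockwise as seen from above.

Let S be the flat disk x^2 + y^2 ≤ 49 in the plane z = 3, with upward unit normal n̂ = ẑ. By Stokes' theorem,

    ∮_C F · dr = ∬_S (∇ × F) · n̂ dS = ∬_D (curl F)_z dA,

where D is the disk x^2 + y^2 ≤ 49.

Compute the curl of F = (-11y^3, 11x^3, 0):
    (∇ × F)_x = ∂F_z/∂y - ∂F_y/∂z = 0,
    (∇ × F)_y = ∂F_x/∂z - ∂F_z/∂x = 0,
    (∇ × F)_z = ∂F_y/∂x - ∂F_x/∂y = 33x^2 + 33y^2.

On z = 3, (curl F)_z = 33x^2 + 33y^2.

Convert to polar (x = r cos θ, y = r sin θ, dA = r dr dθ); the integrand becomes 33r^2, so

    ∬_D (curl F)_z dA = ∫_0^{2π} ∫_0^{7} (33r^2) · r dr dθ.

Inner (r from 0 to 7): 79233/4.
Outer (θ from 0 to 2π): 79233π/2.

Therefore ∮_C F · dr = 79233π/2.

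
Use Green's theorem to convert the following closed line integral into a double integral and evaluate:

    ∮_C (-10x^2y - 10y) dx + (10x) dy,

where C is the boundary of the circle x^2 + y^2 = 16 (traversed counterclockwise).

Green's theorem converts the closed line integral into a double integral over the enclosed region D:

    ∮_C P dx + Q dy = ∬_D (∂Q/∂x - ∂P/∂y) dA.

Here P = -10x^2y - 10y, Q = 10x, so

    ∂Q/∂x = 10,    ∂P/∂y = -10x^2 - 10,
    ∂Q/∂x - ∂P/∂y = 10x^2 + 20.

D is the region x^2 + y^2 ≤ 16. Evaluating the double integral:

In polar coordinates (x = r cos θ, y = r sin θ, dA = r dr dθ) the integrand becomes 10r^2cos(θ)^2 + 20, so

    ∬_D (10x^2 + 20) dA = ∫_0^{2π} ∫_0^{4} (10r^2cos(θ)^2 + 20) · r dr dθ.

Inner (r from 0 to 4): 640cos(θ)^2 + 160.
Outer (θ from 0 to 2π): 960π.

Therefore ∮_C P dx + Q dy = 960π.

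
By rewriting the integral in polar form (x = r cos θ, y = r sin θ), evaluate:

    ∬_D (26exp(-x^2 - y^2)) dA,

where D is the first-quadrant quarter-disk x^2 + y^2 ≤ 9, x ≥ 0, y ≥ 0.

The region D is 0 ≤ r ≤ 3, 0 ≤ θ ≤ π/2 in polar coordinates, where x = r cos(θ), y = r sin(θ), and dA = r dr dθ.

Under the substitution, the integrand becomes 26exp(-r^2), so

    ∬_D (26exp(-x^2 - y^2)) dA = ∫_{0}^{π/2} ∫_{0}^{3} (26exp(-r^2)) · r dr dθ.

Inner integral (in r): ∫_{0}^{3} (26exp(-r^2)) · r dr = 13 - 13exp(-9).

Outer integral (in θ): ∫_{0}^{π/2} (13 - 13exp(-9)) dθ = -13π (1 - exp(9))exp(-9)/2.

Therefore ∬_D (26exp(-x^2 - y^2)) dA = -13π (1 - exp(9))exp(-9)/2.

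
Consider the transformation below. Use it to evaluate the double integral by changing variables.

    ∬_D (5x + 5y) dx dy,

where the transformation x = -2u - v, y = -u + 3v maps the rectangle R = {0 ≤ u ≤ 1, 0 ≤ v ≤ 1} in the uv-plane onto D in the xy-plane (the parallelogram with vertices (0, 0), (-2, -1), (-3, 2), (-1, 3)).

Compute the Jacobian determinant of (x, y) with respect to (u, v):

    ∂(x,y)/∂(u,v) = | -2  -1 | = (-2)(3) - (-1)(-1) = -7.
                   | -1  3 |

Its absolute value is |J| = 7 (the area scaling factor).

Substituting x = -2u - v, y = -u + 3v into the integrand,

    5x + 5y → -15u + 10v,

so the integral becomes

    ∬_R (-15u + 10v) · |J| du dv = ∫_0^1 ∫_0^1 (-105u + 70v) dv du.

Inner (v): 35 - 105u.
Outer (u): -35/2.

Therefore ∬_D (5x + 5y) dx dy = -35/2.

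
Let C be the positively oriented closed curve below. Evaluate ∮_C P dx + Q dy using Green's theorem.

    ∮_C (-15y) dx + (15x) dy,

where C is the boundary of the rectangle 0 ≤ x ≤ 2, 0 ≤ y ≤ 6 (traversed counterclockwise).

Green's theorem converts the closed line integral into a double integral over the enclosed region D:

    ∮_C P dx + Q dy = ∬_D (∂Q/∂x - ∂P/∂y) dA.

Here P = -15y, Q = 15x, so

    ∂Q/∂x = 15,    ∂P/∂y = -15,
    ∂Q/∂x - ∂P/∂y = 30.

D is the region 0 ≤ x ≤ 2, 0 ≤ y ≤ 6. Evaluating the double integral:

    ∬_D (30) dA = ∫_0^{2} ∫_0^{6} (30) dy dx.

Inner (y from 0 to 6): 180.
Outer (x from 0 to 2): 360.

Therefore ∮_C P dx + Q dy = 360.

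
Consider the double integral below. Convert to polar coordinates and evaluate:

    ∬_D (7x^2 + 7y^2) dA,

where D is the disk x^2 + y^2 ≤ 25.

The region D is 0 ≤ r ≤ 5, 0 ≤ θ ≤ 2π in polar coordinates, where x = r cos(θ), y = r sin(θ), and dA = r dr dθ.

Under the substitution, the integrand becomes 7r^2, so

    ∬_D (7x^2 + 7y^2) dA = ∫_{0}^{2π} ∫_{0}^{5} (7r^2) · r dr dθ.

Inner integral (in r): ∫_{0}^{5} (7r^2) · r dr = 4375/4.

Outer integral (in θ): ∫_{0}^{2π} (4375/4) dθ = 4375π/2.

Therefore ∬_D (7x^2 + 7y^2) dA = 4375π/2.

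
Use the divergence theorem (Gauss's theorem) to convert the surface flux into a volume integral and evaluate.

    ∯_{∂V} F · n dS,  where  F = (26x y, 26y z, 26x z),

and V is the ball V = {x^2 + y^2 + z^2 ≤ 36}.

By the divergence theorem,

    ∯_{∂V} F · n dS = ∭_V (∇ · F) dV.

Compute the divergence:
    ∇ · F = ∂F_x/∂x + ∂F_y/∂y + ∂F_z/∂z = 26y + 26z + 26x = 26x + 26y + 26z.

In spherical coordinates, x = ρ sin(φ) cos(θ), y = ρ sin(φ) sin(θ), z = ρ cos(φ), dV = ρ^2 sin(φ) dρ dφ dθ, with 0 ≤ ρ ≤ 6, 0 ≤ φ ≤ π, 0 ≤ θ ≤ 2π.

The integrand, after substitution and multiplying by the volume element, becomes (26ρ (sqrt(2)sin(φ)sin(θ + π/4) + cos(φ))) · ρ^2 sin(φ), so

    ∭_V (∇·F) dV = ∫_0^{2π} ∫_0^{π} ∫_0^{6} (26ρ (sqrt(2)sin(φ)sin(θ + π/4) + cos(φ))) · ρ^2 sin(φ) dρ dφ dθ.

Inner (ρ from 0 to 6): 8424(sqrt(2)sin(φ)sin(θ + π/4) + cos(φ))sin(φ).
Middle (φ from 0 to π): 4212sqrt(2)π sin(θ + π/4).
Outer (θ from 0 to 2π): 0.

Therefore ∯_{∂V} F · n dS = 0.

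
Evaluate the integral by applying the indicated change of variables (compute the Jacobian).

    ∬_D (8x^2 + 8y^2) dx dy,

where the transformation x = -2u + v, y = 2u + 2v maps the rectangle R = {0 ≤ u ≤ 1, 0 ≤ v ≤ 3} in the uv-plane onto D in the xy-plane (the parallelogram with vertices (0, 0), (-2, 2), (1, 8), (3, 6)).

Compute the Jacobian determinant of (x, y) with respect to (u, v):

    ∂(x,y)/∂(u,v) = | -2  1 | = (-2)(2) - (1)(2) = -6.
                   | 2  2 |

Its absolute value is |J| = 6 (the area scaling factor).

Substituting x = -2u + v, y = 2u + 2v into the integrand,

    8x^2 + 8y^2 → 64u^2 + 32u v + 40v^2,

so the integral becomes

    ∬_R (64u^2 + 32u v + 40v^2) · |J| du dv = ∫_0^1 ∫_0^3 (384u^2 + 192u v + 240v^2) dv du.

Inner (v): 1152u^2 + 864u + 2160.
Outer (u): 2976.

Therefore ∬_D (8x^2 + 8y^2) dx dy = 2976.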